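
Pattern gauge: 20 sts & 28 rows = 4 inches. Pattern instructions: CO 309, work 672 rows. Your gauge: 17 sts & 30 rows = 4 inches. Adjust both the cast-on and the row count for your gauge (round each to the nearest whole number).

Cast on 263 stitches; work 720 rows.

Stitches: 309 × 17/20 = 262.65 → 263.
Rows: 672 × 30/28 = 720.00 → 720.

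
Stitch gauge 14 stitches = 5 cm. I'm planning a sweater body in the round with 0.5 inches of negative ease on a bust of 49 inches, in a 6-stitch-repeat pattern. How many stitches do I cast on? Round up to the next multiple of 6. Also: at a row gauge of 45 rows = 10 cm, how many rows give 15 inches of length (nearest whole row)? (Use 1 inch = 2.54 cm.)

Cast on 348 stitches; work 171 rows.

Finished = 49 − 0.5 = 48.5 inches.
48.5 inches × 2.54 = 123.19 cm.
14/5 = 2.8 sts per cm; 123.19 × 2.8 = 344.93 sts.
Next multiple of 6 → 348.
15 inches = 38.10 cm; × 4.5 = 171.45 → 171 rows.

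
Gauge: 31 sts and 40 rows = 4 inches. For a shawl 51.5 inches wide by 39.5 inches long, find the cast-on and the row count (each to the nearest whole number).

Cast on 399 stitches and work 395 rows.

Stitch gauge = 31/4 = 7.75 sts/in; 51.5 × 7.75 = 399.12 → 399 sts.
Row gauge = 40/4 = 10 rows/in; 39.5 × 10 = 395.00 → 395 rows.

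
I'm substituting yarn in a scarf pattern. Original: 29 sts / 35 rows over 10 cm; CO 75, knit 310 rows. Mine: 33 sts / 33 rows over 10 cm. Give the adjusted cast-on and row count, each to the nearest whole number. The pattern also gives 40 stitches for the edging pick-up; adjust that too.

Cast on 85 stitches; work 292 rows; edging pick-up 46 stitches.

Stitches: 75 × 33/29 = 85.34 → 85.
Rows: 310 × 33/35 = 292.29 → 292.
edging pick-up: 40 × 33/29 = 45.52 → 46.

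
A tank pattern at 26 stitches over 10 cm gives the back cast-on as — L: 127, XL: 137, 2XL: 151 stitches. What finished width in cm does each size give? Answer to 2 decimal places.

L 48.85 cm; XL 52.69 cm; 2XL 58.08 cm.

26/10 = 2.6 sts per cm.
L: 127 / 2.6 = 48.846 → 48.85 cm.
XL: 137 / 2.6 = 52.692 → 52.69 cm.
2XL: 151 / 2.6 = 58.077 → 58.08 cm.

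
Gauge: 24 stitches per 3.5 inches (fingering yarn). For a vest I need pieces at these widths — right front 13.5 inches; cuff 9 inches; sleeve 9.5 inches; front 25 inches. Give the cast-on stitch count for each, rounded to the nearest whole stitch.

Rate = 24/3.5 = 6.857 sts per in.
right front: 13.5 × 6.857 = 92.57 → 93.
cuff: 9 × 6.857 = 61.71 → 62.
sleeve: 9.5 × 6.857 = 65.14 → 65.
front: 25 × 6.857 = 171.43 → 171.

right front 93; cuff 62; sleeve 65; front 171.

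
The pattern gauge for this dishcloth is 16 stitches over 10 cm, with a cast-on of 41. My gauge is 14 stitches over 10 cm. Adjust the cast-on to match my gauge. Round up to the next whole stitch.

Scale factor = 14 / 16 = 0.875.
41 × 14 / 16 = 35.88 sts.
→ 36 sts.

36 stitches.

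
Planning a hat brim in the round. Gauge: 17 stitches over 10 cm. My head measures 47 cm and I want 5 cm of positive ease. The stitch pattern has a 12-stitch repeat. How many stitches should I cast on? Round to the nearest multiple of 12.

Finished = 47 + 5 = 52 cm.
17 / 10 = 1.7 sts/cm.
52 × 1.7 = 88.40 sts.
Nearest multiple of 12: 84.

CO 84 sts.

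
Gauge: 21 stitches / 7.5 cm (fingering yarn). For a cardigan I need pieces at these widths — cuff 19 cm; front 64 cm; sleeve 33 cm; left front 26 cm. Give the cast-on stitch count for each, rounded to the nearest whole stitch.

cuff 53; front 179; sleeve 92; left front 73.

Rate = 21/7.5 = 2.8 sts per cm.
cuff: 19 × 2.8 = 53.20 → 53.
front: 64 × 2.8 = 179.20 → 179.
sleeve: 33 × 2.8 = 92.40 → 92.
left front: 26 × 2.8 = 72.80 → 73.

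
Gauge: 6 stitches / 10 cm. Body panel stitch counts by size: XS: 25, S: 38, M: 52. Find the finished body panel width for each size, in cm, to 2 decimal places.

XS 41.67 cm; S 63.33 cm; M 86.67 cm.

6/10 = 0.6 sts per cm.
XS: 25 / 0.6 = 41.667 → 41.67 cm.
S: 38 / 0.6 = 63.333 → 63.33 cm.
M: 52 / 0.6 = 86.667 → 86.67 cm.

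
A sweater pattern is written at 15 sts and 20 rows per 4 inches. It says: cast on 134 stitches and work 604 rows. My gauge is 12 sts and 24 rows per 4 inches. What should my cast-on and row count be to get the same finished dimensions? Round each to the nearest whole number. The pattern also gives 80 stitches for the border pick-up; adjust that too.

Stitches: 134 × 12/15 = 107.20 → 107.
Rows: 604 × 24/20 = 724.80 → 725.
border pick-up: 80 × 12/15 = 64.00 → 64.

Cast on 107 stitches; work 725 rows; border pick-up 64 stitches.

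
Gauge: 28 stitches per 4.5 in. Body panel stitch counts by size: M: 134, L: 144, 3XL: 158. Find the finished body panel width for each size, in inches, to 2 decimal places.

28/4.5 = 6.222 sts per in.
M: 134 / 6.222 = 21.536 → 21.54 in.
L: 144 / 6.222 = 23.143 → 23.14 in.
3XL: 158 / 6.222 = 25.393 → 25.39 in.

M 21.54 inches; L 23.14 inches; 3XL 25.39 inches.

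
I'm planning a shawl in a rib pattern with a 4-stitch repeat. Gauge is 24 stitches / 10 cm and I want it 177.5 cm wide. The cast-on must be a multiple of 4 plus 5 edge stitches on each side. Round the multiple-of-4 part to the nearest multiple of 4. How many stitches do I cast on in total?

CO 426 sts.

24 / 10 = 2.4 sts per cm.
177.5 × 2.4 = 426.00 sts.
Less 10 edge sts → 416.00 for the repeat.
Nearest multiple of 4: 416.
Add back 10 edge sts → 426.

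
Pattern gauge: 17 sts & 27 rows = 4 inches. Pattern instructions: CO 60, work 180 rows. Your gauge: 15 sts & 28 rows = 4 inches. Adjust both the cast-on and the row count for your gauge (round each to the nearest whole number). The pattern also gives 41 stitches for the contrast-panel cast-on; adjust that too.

Stitches: 60 × 15/17 = 52.94 → 53.
Rows: 180 × 28/27 = 186.67 → 187.
contrast-panel cast-on: 41 × 15/17 = 36.18 → 36.

Cast on 53 stitches; work 187 rows; contrast-panel cast-on 36 stitches.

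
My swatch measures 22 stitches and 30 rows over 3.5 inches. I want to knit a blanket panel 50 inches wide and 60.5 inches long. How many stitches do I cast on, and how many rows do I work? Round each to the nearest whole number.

Stitch gauge = 22/3.5 = 6.286 sts/in; 50 × 6.286 = 314.29 → 314 sts.
Row gauge = 30/3.5 = 8.571 rows/in; 60.5 × 8.571 = 518.57 → 519 rows.

Cast on 314 stitches and work 519 rows.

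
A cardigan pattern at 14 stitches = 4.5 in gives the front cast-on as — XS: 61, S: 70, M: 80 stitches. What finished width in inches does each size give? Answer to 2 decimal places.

XS 19.61 inches; S 22.50 inches; M 25.71 inches.

14/4.5 = 3.111 sts per in.
XS: 61 / 3.111 = 19.607 → 19.61 in.
S: 70 / 3.111 = 22.500 → 22.50 in.
M: 80 / 3.111 = 25.714 → 25.71 in.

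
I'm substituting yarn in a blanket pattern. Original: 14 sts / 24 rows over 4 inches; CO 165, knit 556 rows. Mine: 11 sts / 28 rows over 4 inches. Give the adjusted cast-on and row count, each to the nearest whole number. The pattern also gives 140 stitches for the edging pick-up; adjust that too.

Stitches: 165 × 11/14 = 129.64 → 130.
Rows: 556 × 28/24 = 648.67 → 649.
edging pick-up: 140 × 11/14 = 110.00 → 110.

Cast on 130 stitches; work 649 rows; edging pick-up 110 stitches.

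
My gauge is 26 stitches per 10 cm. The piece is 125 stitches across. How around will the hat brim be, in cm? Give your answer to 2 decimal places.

26 stitches / 10 cm = 2.6 stitches per cm.
125 / 2.6 = 48.077 cm.

48.08 cm.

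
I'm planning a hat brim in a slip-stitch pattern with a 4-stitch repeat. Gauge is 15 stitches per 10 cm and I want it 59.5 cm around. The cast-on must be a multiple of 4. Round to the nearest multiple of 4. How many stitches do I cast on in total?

Cast on 88 stitches.

15 / 10 = 1.5 sts per cm.
59.5 × 1.5 = 89.25 sts.
Nearest multiple of 4: 88.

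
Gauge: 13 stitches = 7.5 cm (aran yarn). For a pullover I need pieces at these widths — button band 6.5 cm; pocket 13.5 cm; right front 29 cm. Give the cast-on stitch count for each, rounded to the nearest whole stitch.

button band 11; pocket 23; right front 50.

Rate = 13/7.5 = 1.733 sts per cm.
button band: 6.5 × 1.733 = 11.27 → 11.
pocket: 13.5 × 1.733 = 23.40 → 23.
right front: 29 × 1.733 = 50.27 → 50.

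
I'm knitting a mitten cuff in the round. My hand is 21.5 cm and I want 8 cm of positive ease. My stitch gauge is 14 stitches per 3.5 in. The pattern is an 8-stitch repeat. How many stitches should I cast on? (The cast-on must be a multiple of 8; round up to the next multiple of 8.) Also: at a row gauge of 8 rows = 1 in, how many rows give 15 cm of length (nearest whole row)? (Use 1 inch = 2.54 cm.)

Cast on 48 stitches; work 47 rows.

Finished = 21.5 + 8 = 29.5 cm.
29.5 cm × 1/2.54 = 11.61 inches.
14/3.5 = 4 sts per in; 11.61 × 4 = 46.46 sts.
Next multiple of 8 → 48.
15 cm = 5.91 inches; × 8 = 47.24 → 47 rows.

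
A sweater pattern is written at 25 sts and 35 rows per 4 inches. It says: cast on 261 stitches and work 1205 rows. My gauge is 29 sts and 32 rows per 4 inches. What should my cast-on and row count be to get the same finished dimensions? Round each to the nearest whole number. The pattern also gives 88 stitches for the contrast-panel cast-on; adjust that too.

Stitches: 261 × 29/25 = 302.76 → 303.
Rows: 1205 × 32/35 = 1101.71 → 1102.
contrast-panel cast-on: 88 × 29/25 = 102.08 → 102.

Cast on 303 stitches; work 1102 rows; contrast-panel cast-on 102 stitches.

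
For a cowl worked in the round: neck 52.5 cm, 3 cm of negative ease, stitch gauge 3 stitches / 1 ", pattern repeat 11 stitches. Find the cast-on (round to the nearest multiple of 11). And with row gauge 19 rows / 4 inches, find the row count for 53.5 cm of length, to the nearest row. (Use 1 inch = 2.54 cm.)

Finished = 52.5 − 3 = 49.5 cm.
49.5 cm × 1/2.54 = 19.49 inches.
3/1 = 3 sts per in; 19.49 × 3 = 58.46 sts.
Nearest multiple of 11 → 55.
53.5 cm = 21.06 inches; × 4.75 = 100.05 → 100 rows.

Cast on 55 stitches; work 100 rows.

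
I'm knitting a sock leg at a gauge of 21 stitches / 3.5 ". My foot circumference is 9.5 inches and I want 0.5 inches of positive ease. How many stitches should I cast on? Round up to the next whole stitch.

Finished = 9.5 + 0.5 = 10 in.
21 / 3.5 = 6 sts per inch.
10.00 × 6 = 60.00 sts.

60 stitches.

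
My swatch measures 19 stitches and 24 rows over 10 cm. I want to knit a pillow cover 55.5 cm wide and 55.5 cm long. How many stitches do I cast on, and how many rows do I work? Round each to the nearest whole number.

Cast on 105 stitches and work 133 rows.

Stitch gauge = 19/10 = 1.9 sts/cm; 55.5 × 1.9 = 105.45 → 105 sts.
Row gauge = 24/10 = 2.4 rows/cm; 55.5 × 2.4 = 133.20 → 133 rows.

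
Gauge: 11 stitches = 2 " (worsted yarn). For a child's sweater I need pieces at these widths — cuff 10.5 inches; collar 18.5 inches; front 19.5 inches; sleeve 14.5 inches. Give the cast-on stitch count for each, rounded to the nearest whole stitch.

Rate = 11/2 = 5.5 sts per in.
cuff: 10.5 × 5.5 = 57.75 → 58.
collar: 18.5 × 5.5 = 101.75 → 102.
front: 19.5 × 5.5 = 107.25 → 107.
sleeve: 14.5 × 5.5 = 79.75 → 80.

cuff 58; collar 102; front 107; sleeve 80.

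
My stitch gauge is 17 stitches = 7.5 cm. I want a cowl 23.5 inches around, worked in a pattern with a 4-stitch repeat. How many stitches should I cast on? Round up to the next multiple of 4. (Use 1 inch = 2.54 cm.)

CO 136 sts.

23.5 in = 23.5 × 2.54 = 59.69 cm.
17 / 7.5 = 2.267 sts/cm.
59.69 × 2.267 = 135.30 sts.
→ 136.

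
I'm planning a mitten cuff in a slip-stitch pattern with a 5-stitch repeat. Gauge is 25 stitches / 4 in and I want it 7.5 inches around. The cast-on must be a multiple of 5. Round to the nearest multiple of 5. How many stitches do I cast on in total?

CO 45 sts.

25 / 4 = 6.25 sts per inch.
7.5 × 6.25 = 46.88 sts.
Nearest multiple of 5: 45.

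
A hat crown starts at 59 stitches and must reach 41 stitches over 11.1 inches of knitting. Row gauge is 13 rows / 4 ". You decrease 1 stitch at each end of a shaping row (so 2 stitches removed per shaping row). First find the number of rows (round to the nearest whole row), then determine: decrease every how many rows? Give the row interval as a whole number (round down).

Decrease every 4th row.

Rows = 11.1 × 3.25 = 36.1 → 36 rows.
Stitches to remove: 18 → 9 shaping rows (at 2 st each).
36 / 9 = 4.00 → every 4 rows.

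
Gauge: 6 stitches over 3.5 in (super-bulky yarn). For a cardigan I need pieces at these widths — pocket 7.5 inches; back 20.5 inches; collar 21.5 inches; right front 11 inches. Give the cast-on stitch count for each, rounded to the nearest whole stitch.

Rate = 6/3.5 = 1.714 sts per in.
pocket: 7.5 × 1.714 = 12.86 → 13.
back: 20.5 × 1.714 = 35.14 → 35.
collar: 21.5 × 1.714 = 36.86 → 37.
right front: 11 × 1.714 = 18.86 → 19.

pocket 13; back 35; collar 37; right front 19.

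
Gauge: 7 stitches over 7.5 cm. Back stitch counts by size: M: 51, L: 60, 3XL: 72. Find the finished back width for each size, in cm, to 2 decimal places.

7/7.5 = 0.933 sts per cm.
M: 51 / 0.933 = 54.643 → 54.64 cm.
L: 60 / 0.933 = 64.286 → 64.29 cm.
3XL: 72 / 0.933 = 77.143 → 77.14 cm.

M 54.64 cm; L 64.29 cm; 3XL 77.14 cm.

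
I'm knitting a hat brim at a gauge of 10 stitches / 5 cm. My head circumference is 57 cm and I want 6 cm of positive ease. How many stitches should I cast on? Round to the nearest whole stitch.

Finished = 57 + 6 = 63 cm.
10 / 5 = 2 sts per cm.
63.00 × 2 = 126.00 sts.

CO 126 sts.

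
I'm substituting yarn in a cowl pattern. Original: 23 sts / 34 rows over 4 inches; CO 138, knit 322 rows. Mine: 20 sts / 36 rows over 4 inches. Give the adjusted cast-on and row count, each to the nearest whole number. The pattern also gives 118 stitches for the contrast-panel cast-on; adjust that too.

Stitches: 138 × 20/23 = 120.00 → 120.
Rows: 322 × 36/34 = 340.94 → 341.
contrast-panel cast-on: 118 × 20/23 = 102.61 → 103.

Cast on 120 stitches; work 341 rows; contrast-panel cast-on 103 stitches.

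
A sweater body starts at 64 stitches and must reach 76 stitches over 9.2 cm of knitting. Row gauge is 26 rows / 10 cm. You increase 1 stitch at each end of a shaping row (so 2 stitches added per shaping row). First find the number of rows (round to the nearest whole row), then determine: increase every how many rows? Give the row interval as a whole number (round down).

Rows = 9.2 × 2.6 = 23.9 → 24 rows.
Stitches to add: 12 → 6 shaping rows (at 2 st each).
24 / 6 = 4.00 → every 4 rows.

Increase every 4th row.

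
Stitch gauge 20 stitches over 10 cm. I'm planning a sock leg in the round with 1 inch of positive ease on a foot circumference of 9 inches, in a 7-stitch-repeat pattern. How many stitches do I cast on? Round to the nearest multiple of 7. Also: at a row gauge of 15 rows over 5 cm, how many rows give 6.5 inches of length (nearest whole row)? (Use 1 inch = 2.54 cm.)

Finished = 9 + 1 = 10 inches.
10 inches × 2.54 = 25.40 cm.
20/10 = 2 sts per cm; 25.40 × 2 = 50.80 sts.
Nearest multiple of 7 → 49.
6.5 inches = 16.51 cm; × 3 = 49.53 → 50 rows.

Cast on 49 stitches; work 50 rows.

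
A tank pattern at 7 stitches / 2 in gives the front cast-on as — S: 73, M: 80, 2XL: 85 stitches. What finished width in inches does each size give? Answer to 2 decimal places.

S 20.86 inches; M 22.86 inches; 2XL 24.29 inches.

7/2 = 3.5 sts per in.
S: 73 / 3.5 = 20.857 → 20.86 in.
M: 80 / 3.5 = 22.857 → 22.86 in.
2XL: 85 / 3.5 = 24.286 → 24.29 in.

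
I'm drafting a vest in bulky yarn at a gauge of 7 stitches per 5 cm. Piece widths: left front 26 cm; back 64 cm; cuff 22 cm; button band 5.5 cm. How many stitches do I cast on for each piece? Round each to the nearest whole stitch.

left front 36; back 90; cuff 31; button band 8.

Rate = 7/5 = 1.4 sts per cm.
left front: 26 × 1.4 = 36.40 → 36.
back: 64 × 1.4 = 89.60 → 90.
cuff: 22 × 1.4 = 30.80 → 31.
button band: 5.5 × 1.4 = 7.70 → 8.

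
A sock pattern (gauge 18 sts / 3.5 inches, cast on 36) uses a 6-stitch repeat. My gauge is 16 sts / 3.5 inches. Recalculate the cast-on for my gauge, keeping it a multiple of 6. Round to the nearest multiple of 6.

36 × 16 / 18 = 32.00.
Nearest multiple of 6: 30.

30 stitches.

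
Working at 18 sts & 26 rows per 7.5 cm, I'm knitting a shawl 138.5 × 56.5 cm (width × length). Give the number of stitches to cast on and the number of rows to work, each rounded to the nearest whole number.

Cast on 332 stitches and work 196 rows.

Stitch gauge = 18/7.5 = 2.4 sts/cm; 138.5 × 2.4 = 332.40 → 332 sts.
Row gauge = 26/7.5 = 3.467 rows/cm; 56.5 × 3.467 = 195.87 → 196 rows.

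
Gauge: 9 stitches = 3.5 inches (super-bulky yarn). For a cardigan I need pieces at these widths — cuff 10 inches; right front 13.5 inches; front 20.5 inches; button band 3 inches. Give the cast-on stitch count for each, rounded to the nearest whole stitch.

Rate = 9/3.5 = 2.571 sts per in.
cuff: 10 × 2.571 = 25.71 → 26.
right front: 13.5 × 2.571 = 34.71 → 35.
front: 20.5 × 2.571 = 52.71 → 53.
button band: 3 × 2.571 = 7.71 → 8.

cuff 26; right front 35; front 53; button band 8.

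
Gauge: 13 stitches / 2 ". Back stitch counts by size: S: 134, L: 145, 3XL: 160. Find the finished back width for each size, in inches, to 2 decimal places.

13/2 = 6.5 sts per in.
S: 134 / 6.5 = 20.615 → 20.62 in.
L: 145 / 6.5 = 22.308 → 22.31 in.
3XL: 160 / 6.5 = 24.615 → 24.62 in.

S 20.62 inches; L 22.31 inches; 3XL 24.62 inches.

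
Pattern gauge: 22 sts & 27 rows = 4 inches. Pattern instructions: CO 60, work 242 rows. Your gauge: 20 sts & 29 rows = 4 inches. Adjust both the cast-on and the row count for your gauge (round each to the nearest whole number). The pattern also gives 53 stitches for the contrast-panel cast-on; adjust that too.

Cast on 55 stitches; work 260 rows; contrast-panel cast-on 48 stitches.

Stitches: 60 × 20/22 = 54.55 → 55.
Rows: 242 × 29/27 = 259.93 → 260.
contrast-panel cast-on: 53 × 20/22 = 48.18 → 48.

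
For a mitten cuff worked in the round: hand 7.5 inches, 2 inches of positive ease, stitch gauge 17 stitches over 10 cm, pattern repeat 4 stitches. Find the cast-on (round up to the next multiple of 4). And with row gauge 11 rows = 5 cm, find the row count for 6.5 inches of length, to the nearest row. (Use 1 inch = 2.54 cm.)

Cast on 44 stitches; work 36 rows.

Finished = 7.5 + 2 = 9.5 inches.
9.5 inches × 2.54 = 24.13 cm.
17/10 = 1.7 sts per cm; 24.13 × 1.7 = 41.02 sts.
Next multiple of 4 → 44.
6.5 inches = 16.51 cm; × 2.2 = 36.32 → 36 rows.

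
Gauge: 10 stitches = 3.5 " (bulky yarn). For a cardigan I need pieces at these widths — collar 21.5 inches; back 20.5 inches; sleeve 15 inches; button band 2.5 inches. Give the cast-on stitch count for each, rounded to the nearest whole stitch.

collar 61; back 59; sleeve 43; button band 7.

Rate = 10/3.5 = 2.857 sts per in.
collar: 21.5 × 2.857 = 61.43 → 61.
back: 20.5 × 2.857 = 58.57 → 59.
sleeve: 15 × 2.857 = 42.86 → 43.
button band: 2.5 × 2.857 = 7.14 → 7.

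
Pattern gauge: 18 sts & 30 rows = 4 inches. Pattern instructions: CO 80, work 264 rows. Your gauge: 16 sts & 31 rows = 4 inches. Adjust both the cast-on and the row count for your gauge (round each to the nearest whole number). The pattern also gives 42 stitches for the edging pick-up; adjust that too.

Cast on 71 stitches; work 273 rows; edging pick-up 37 stitches.

Stitches: 80 × 16/18 = 71.11 → 71.
Rows: 264 × 31/30 = 272.80 → 273.
edging pick-up: 42 × 16/18 = 37.33 → 37.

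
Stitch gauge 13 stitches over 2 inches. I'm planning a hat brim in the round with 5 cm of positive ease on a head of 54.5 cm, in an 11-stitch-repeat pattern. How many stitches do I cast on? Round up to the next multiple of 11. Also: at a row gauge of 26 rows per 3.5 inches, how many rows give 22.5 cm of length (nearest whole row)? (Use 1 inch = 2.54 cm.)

Finished = 54.5 + 5 = 59.5 cm.
59.5 cm × 1/2.54 = 23.43 inches.
13/2 = 6.5 sts per in; 23.43 × 6.5 = 152.26 sts.
Next multiple of 11 → 154.
22.5 cm = 8.86 inches; × 7.429 = 65.80 → 66 rows.

Cast on 154 stitches; work 66 rows.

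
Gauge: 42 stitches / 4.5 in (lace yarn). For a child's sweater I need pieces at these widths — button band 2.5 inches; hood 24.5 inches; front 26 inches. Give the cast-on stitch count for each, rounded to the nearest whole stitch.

Rate = 42/4.5 = 9.333 sts per in.
button band: 2.5 × 9.333 = 23.33 → 23.
hood: 24.5 × 9.333 = 228.67 → 229.
front: 26 × 9.333 = 242.67 → 243.

button band 23; hood 229; front 243.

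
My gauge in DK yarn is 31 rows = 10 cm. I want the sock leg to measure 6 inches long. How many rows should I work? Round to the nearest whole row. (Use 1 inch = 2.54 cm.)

6 in = 15.24 cm.
31 rows / 10 cm = 3.1 rows per cm.
15.24 × 3.1 = 47.24 rows.
Round to nearest → 47.

Work 47 rows.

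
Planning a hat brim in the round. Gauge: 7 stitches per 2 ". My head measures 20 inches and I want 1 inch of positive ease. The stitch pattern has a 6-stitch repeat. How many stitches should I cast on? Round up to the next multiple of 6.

Cast on 78 stitches.

Finished = 20 + 1 = 21 inches.
7 / 2 = 3.5 sts/in.
21 × 3.5 = 73.50 sts.
Next multiple of 6: 78.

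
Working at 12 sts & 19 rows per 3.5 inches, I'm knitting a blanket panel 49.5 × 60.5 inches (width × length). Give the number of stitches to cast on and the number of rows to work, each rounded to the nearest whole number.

Cast on 170 stitches and work 328 rows.

Stitch gauge = 12/3.5 = 3.429 sts/in; 49.5 × 3.429 = 169.71 → 170 sts.
Row gauge = 19/3.5 = 5.429 rows/in; 60.5 × 5.429 = 328.43 → 328 rows.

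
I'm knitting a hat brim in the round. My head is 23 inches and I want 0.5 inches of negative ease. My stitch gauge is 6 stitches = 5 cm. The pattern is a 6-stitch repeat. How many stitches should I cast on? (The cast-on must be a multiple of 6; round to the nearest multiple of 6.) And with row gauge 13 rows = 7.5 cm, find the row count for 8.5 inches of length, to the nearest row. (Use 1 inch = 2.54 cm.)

Cast on 66 stitches; work 37 rows.

Finished = 23 − 0.5 = 22.5 inches.
22.5 inches × 2.54 = 57.15 cm.
6/5 = 1.2 sts per cm; 57.15 × 1.2 = 68.58 sts.
Nearest multiple of 6 → 66.
8.5 inches = 21.59 cm; × 1.733 = 37.42 → 37 rows.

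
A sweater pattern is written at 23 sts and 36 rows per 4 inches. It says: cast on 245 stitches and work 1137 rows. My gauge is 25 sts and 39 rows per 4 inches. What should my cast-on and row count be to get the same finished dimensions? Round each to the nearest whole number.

Cast on 266 stitches; work 1232 rows.

Stitches: 245 × 25/23 = 266.30 → 266.
Rows: 1137 × 39/36 = 1231.75 → 1232.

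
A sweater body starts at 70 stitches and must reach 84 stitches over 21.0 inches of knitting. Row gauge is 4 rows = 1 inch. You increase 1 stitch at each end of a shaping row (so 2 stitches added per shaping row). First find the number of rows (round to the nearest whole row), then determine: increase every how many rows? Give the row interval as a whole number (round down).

Increase every 12th row.

Rows = 21.0 × 4 = 84.0 → 84 rows.
Stitches to add: 14 → 7 shaping rows (at 2 st each).
84 / 7 = 12.00 → every 12 rows.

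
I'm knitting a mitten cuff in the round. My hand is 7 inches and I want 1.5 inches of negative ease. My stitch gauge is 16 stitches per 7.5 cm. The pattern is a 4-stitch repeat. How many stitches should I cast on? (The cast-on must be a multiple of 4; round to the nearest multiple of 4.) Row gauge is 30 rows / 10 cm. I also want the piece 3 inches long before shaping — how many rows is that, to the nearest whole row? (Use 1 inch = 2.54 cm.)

Cast on 28 stitches; work 23 rows.

Finished = 7 − 1.5 = 5.5 inches.
5.5 inches × 2.54 = 13.97 cm.
16/7.5 = 2.133 sts per cm; 13.97 × 2.133 = 29.80 sts.
Nearest multiple of 4 → 28.
3 inches = 7.62 cm; × 3 = 22.86 → 23 rows.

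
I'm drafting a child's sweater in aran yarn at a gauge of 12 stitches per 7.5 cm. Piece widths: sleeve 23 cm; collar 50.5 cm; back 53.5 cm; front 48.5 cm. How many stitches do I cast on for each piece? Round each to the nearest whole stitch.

sleeve 37; collar 81; back 86; front 78.

Rate = 12/7.5 = 1.6 sts per cm.
sleeve: 23 × 1.6 = 36.80 → 37.
collar: 50.5 × 1.6 = 80.80 → 81.
back: 53.5 × 1.6 = 85.60 → 86.
front: 48.5 × 1.6 = 77.60 → 78.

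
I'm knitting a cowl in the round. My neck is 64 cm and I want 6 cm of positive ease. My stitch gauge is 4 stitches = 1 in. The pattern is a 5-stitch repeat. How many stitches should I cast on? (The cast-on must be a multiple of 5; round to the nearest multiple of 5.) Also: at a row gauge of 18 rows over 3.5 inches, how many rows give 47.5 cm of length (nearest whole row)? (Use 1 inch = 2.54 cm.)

Finished = 64 + 6 = 70 cm.
70 cm × 1/2.54 = 27.56 inches.
4/1 = 4 sts per in; 27.56 × 4 = 110.24 sts.
Nearest multiple of 5 → 110.
47.5 cm = 18.70 inches; × 5.143 = 96.18 → 96 rows.

Cast on 110 stitches; work 96 rows.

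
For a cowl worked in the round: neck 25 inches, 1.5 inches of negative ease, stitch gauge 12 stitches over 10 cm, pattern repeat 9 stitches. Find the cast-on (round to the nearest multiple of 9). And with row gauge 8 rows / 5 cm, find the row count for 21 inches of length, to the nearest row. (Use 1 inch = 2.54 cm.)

Finished = 25 − 1.5 = 23.5 inches.
23.5 inches × 2.54 = 59.69 cm.
12/10 = 1.2 sts per cm; 59.69 × 1.2 = 71.63 sts.
Nearest multiple of 9 → 72.
21 inches = 53.34 cm; × 1.6 = 85.34 → 85 rows.

Cast on 72 stitches; work 85 rows.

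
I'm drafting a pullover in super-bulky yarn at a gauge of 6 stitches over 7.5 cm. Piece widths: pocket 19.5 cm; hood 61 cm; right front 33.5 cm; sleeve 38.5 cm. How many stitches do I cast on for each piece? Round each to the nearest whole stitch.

Rate = 6/7.5 = 0.8 sts per cm.
pocket: 19.5 × 0.8 = 15.60 → 16.
hood: 61 × 0.8 = 48.80 → 49.
right front: 33.5 × 0.8 = 26.80 → 27.
sleeve: 38.5 × 0.8 = 30.80 → 31.

pocket 16; hood 49; right front 27; sleeve 31.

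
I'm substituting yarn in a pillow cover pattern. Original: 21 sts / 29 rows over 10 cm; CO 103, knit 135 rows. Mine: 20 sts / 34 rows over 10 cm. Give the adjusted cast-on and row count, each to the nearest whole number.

Cast on 98 stitches; work 158 rows.

Stitches: 103 × 20/21 = 98.10 → 98.
Rows: 135 × 34/29 = 158.28 → 158.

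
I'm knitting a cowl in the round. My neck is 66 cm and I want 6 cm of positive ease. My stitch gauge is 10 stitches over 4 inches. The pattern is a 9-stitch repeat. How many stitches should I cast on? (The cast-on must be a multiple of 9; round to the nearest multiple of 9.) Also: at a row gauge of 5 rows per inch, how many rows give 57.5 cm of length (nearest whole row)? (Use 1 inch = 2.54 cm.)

Finished = 66 + 6 = 72 cm.
72 cm × 1/2.54 = 28.35 inches.
10/4 = 2.5 sts per in; 28.35 × 2.5 = 70.87 sts.
Nearest multiple of 9 → 72.
57.5 cm = 22.64 inches; × 5 = 113.19 → 113 rows.

Cast on 72 stitches; work 113 rows.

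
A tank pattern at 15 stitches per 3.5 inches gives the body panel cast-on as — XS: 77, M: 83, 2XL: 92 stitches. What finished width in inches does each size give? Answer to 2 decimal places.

XS 17.97 inches; M 19.37 inches; 2XL 21.47 inches.

15/3.5 = 4.286 sts per in.
XS: 77 / 4.286 = 17.967 → 17.97 in.
M: 83 / 4.286 = 19.367 → 19.37 in.
2XL: 92 / 4.286 = 21.467 → 21.47 in.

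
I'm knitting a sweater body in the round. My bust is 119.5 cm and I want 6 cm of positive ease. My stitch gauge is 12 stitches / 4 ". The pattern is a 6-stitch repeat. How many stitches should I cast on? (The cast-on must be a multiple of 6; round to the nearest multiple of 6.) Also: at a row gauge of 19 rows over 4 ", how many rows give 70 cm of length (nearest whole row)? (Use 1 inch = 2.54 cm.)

Cast on 150 stitches; work 131 rows.

Finished = 119.5 + 6 = 125.5 cm.
125.5 cm × 1/2.54 = 49.41 inches.
12/4 = 3 sts per in; 49.41 × 3 = 148.23 sts.
Nearest multiple of 6 → 150.
70 cm = 27.56 inches; × 4.75 = 130.91 → 131 rows.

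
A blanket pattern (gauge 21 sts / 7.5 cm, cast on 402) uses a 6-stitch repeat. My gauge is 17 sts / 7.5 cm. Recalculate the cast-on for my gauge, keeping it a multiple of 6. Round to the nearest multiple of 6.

324 stitches.

402 × 17 / 21 = 325.43.
Nearest multiple of 6: 324.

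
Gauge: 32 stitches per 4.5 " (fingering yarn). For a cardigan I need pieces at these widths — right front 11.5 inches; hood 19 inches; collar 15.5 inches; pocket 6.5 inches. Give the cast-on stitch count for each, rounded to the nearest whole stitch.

right front 82; hood 135; collar 110; pocket 46.

Rate = 32/4.5 = 7.111 sts per in.
right front: 11.5 × 7.111 = 81.78 → 82.
hood: 19 × 7.111 = 135.11 → 135.
collar: 15.5 × 7.111 = 110.22 → 110.
pocket: 6.5 × 7.111 = 46.22 → 46.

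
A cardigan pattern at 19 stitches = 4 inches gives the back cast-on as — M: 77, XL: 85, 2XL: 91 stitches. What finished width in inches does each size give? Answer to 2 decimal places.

19/4 = 4.75 sts per in.
M: 77 / 4.75 = 16.211 → 16.21 in.
XL: 85 / 4.75 = 17.895 → 17.89 in.
2XL: 91 / 4.75 = 19.158 → 19.16 in.

M 16.21 inches; XL 17.89 inches; 2XL 19.16 inches.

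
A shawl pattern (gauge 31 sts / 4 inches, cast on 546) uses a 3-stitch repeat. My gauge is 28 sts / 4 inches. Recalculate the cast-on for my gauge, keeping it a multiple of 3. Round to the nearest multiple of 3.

546 × 28 / 31 = 493.16.
Nearest multiple of 3: 492.

CO 492 sts.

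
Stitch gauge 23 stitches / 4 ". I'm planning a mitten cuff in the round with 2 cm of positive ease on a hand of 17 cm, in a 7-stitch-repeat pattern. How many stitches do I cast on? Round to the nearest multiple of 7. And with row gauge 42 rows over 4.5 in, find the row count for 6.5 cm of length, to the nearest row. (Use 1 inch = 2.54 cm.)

Cast on 42 stitches; work 24 rows.

Finished = 17 + 2 = 19 cm.
19 cm × 1/2.54 = 7.48 inches.
23/4 = 5.75 sts per in; 7.48 × 5.75 = 43.01 sts.
Nearest multiple of 7 → 42.
6.5 cm = 2.56 inches; × 9.333 = 23.88 → 24 rows.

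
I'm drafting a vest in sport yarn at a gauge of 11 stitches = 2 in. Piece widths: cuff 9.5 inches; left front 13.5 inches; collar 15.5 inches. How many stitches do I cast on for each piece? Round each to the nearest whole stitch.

cuff 52; left front 74; collar 85.

Rate = 11/2 = 5.5 sts per in.
cuff: 9.5 × 5.5 = 52.25 → 52.
left front: 13.5 × 5.5 = 74.25 → 74.
collar: 15.5 × 5.5 = 85.25 → 85.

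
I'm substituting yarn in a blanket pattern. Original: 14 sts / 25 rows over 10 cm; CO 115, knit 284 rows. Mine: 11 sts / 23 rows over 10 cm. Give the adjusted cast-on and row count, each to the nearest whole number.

Cast on 90 stitches; work 261 rows.

Stitches: 115 × 11/14 = 90.36 → 90.
Rows: 284 × 23/25 = 261.28 → 261.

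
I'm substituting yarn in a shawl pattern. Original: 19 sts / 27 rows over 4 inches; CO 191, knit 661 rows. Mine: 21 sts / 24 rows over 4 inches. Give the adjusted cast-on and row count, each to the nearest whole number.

Cast on 211 stitches; work 588 rows.

Stitches: 191 × 21/19 = 211.11 → 211.
Rows: 661 × 24/27 = 587.56 → 588.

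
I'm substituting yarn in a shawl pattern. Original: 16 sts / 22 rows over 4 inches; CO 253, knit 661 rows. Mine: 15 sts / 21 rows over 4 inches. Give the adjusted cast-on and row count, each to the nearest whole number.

Stitches: 253 × 15/16 = 237.19 → 237.
Rows: 661 × 21/22 = 630.95 → 631.

Cast on 237 stitches; work 631 rows.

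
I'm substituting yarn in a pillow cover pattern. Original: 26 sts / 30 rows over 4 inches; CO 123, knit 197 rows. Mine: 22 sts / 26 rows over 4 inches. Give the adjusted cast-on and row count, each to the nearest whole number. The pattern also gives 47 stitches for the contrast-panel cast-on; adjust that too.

Cast on 104 stitches; work 171 rows; contrast-panel cast-on 40 stitches.

Stitches: 123 × 22/26 = 104.08 → 104.
Rows: 197 × 26/30 = 170.73 → 171.
contrast-panel cast-on: 47 × 22/26 = 39.77 → 40.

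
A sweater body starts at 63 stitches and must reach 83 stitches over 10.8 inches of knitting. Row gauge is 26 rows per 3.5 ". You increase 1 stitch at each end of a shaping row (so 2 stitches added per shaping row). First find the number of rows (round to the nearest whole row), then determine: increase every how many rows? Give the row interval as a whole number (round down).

Rows = 10.8 × 7.429 = 80.2 → 80 rows.
Stitches to add: 20 → 10 shaping rows (at 2 st each).
80 / 10 = 8.00 → every 8 rows.

Increase every 8th row.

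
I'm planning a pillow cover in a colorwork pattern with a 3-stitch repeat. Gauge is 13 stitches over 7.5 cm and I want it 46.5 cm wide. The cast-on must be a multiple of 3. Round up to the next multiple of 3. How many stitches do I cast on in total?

13 / 7.5 = 1.733 sts per cm.
46.5 × 1.733 = 80.60 sts.
Next multiple of 3: 81.

CO 81 sts.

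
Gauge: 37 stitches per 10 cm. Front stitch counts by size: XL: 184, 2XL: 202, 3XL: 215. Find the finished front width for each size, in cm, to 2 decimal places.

XL 49.73 cm; 2XL 54.59 cm; 3XL 58.11 cm.

37/10 = 3.7 sts per cm.
XL: 184 / 3.7 = 49.730 → 49.73 cm.
2XL: 202 / 3.7 = 54.595 → 54.59 cm.
3XL: 215 / 3.7 = 58.108 → 58.11 cm.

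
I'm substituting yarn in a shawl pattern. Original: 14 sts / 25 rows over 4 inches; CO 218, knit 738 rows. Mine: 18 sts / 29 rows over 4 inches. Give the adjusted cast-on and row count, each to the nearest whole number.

Cast on 280 stitches; work 856 rows.

Stitches: 218 × 18/14 = 280.29 → 280.
Rows: 738 × 29/25 = 856.08 → 856.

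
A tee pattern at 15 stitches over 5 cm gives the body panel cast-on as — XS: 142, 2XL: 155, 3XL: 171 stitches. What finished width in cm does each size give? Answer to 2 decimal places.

15/5 = 3 sts per cm.
XS: 142 / 3 = 47.333 → 47.33 cm.
2XL: 155 / 3 = 51.667 → 51.67 cm.
3XL: 171 / 3 = 57.000 → 57.00 cm.

XS 47.33 cm; 2XL 51.67 cm; 3XL 57.00 cm.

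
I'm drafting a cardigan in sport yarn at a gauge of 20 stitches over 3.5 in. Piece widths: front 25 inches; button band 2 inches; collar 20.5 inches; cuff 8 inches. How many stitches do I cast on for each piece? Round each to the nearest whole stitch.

Rate = 20/3.5 = 5.714 sts per in.
front: 25 × 5.714 = 142.86 → 143.
button band: 2 × 5.714 = 11.43 → 11.
collar: 20.5 × 5.714 = 117.14 → 117.
cuff: 8 × 5.714 = 45.71 → 46.

front 143; button band 11; collar 117; cuff 46.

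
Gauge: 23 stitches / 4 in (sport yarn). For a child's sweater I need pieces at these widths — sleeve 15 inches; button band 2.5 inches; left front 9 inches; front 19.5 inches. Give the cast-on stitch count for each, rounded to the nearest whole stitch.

sleeve 86; button band 14; left front 52; front 112.

Rate = 23/4 = 5.75 sts per in.
sleeve: 15 × 5.75 = 86.25 → 86.
button band: 2.5 × 5.75 = 14.38 → 14.
left front: 9 × 5.75 = 51.75 → 52.
front: 19.5 × 5.75 = 112.12 → 112.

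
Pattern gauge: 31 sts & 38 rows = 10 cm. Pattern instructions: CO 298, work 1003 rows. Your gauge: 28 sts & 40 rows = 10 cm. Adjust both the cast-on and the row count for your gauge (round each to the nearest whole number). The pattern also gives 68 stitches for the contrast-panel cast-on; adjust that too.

Stitches: 298 × 28/31 = 269.16 → 269.
Rows: 1003 × 40/38 = 1055.79 → 1056.
contrast-panel cast-on: 68 × 28/31 = 61.42 → 61.

Cast on 269 stitches; work 1056 rows; contrast-panel cast-on 61 stitches.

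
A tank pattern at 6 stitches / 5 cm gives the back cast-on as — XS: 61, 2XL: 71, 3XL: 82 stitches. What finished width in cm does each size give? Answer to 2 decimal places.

XS 50.83 cm; 2XL 59.17 cm; 3XL 68.33 cm.

6/5 = 1.2 sts per cm.
XS: 61 / 1.2 = 50.833 → 50.83 cm.
2XL: 71 / 1.2 = 59.167 → 59.17 cm.
3XL: 82 / 1.2 = 68.333 → 68.33 cm.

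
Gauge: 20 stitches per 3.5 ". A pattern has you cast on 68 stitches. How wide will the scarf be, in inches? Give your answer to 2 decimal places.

11.90 inches.

20 stitches / 3.5 inch = 5.714 stitches per inch.
68 / 5.714 = 11.900 inches.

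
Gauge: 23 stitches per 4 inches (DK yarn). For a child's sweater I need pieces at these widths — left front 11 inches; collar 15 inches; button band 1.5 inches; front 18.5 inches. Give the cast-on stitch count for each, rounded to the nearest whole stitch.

left front 63; collar 86; button band 9; front 106.

Rate = 23/4 = 5.75 sts per in.
left front: 11 × 5.75 = 63.25 → 63.
collar: 15 × 5.75 = 86.25 → 86.
button band: 1.5 × 5.75 = 8.62 → 9.
front: 18.5 × 5.75 = 106.38 → 106.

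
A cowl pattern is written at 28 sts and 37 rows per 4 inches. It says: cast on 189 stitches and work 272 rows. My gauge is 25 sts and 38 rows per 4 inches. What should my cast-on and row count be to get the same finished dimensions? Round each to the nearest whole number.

Stitches: 189 × 25/28 = 168.75 → 169.
Rows: 272 × 38/37 = 279.35 → 279.

Cast on 169 stitches; work 279 rows.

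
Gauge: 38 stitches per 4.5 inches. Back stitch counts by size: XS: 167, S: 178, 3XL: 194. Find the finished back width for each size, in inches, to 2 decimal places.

XS 19.78 inches; S 21.08 inches; 3XL 22.97 inches.

38/4.5 = 8.444 sts per in.
XS: 167 / 8.444 = 19.776 → 19.78 in.
S: 178 / 8.444 = 21.079 → 21.08 in.
3XL: 194 / 8.444 = 22.974 → 22.97 in.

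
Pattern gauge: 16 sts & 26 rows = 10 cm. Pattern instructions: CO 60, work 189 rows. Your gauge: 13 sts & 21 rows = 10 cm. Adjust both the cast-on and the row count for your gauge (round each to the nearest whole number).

Cast on 49 stitches; work 153 rows.

Stitches: 60 × 13/16 = 48.75 → 49.
Rows: 189 × 21/26 = 152.65 → 153.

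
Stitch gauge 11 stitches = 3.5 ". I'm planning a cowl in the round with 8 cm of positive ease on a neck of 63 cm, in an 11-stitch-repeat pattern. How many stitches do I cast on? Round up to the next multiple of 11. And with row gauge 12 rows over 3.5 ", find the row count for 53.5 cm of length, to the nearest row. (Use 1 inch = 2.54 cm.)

Cast on 88 stitches; work 72 rows.

Finished = 63 + 8 = 71 cm.
71 cm × 1/2.54 = 27.95 inches.
11/3.5 = 3.143 sts per in; 27.95 × 3.143 = 87.85 sts.
Next multiple of 11 → 88.
53.5 cm = 21.06 inches; × 3.429 = 72.22 → 72 rows.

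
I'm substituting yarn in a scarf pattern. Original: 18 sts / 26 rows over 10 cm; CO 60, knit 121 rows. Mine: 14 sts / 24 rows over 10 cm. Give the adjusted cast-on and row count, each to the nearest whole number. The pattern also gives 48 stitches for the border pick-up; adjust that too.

Stitches: 60 × 14/18 = 46.67 → 47.
Rows: 121 × 24/26 = 111.69 → 112.
border pick-up: 48 × 14/18 = 37.33 → 37.

Cast on 47 stitches; work 112 rows; border pick-up 37 stitches.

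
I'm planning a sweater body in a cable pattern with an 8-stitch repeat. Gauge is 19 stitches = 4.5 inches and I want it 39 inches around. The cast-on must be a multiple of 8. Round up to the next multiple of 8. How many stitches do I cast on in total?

19 / 4.5 = 4.222 sts per inch.
39 × 4.222 = 164.67 sts.
Next multiple of 8: 168.

Cast on 168 stitches.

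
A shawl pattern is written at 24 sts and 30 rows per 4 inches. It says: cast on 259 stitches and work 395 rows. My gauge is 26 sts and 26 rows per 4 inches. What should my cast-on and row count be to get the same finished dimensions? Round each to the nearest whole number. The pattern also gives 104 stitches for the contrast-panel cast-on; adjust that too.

Stitches: 259 × 26/24 = 280.58 → 281.
Rows: 395 × 26/30 = 342.33 → 342.
contrast-panel cast-on: 104 × 26/24 = 112.67 → 113.

Cast on 281 stitches; work 342 rows; contrast-panel cast-on 113 stitches.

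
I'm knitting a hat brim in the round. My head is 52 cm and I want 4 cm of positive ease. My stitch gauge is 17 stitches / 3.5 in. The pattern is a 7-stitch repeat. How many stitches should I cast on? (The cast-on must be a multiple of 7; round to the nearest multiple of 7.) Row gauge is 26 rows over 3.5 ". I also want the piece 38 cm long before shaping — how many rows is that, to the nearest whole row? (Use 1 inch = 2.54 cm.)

Finished = 52 + 4 = 56 cm.
56 cm × 1/2.54 = 22.05 inches.
17/3.5 = 4.857 sts per in; 22.05 × 4.857 = 107.09 sts.
Nearest multiple of 7 → 105.
38 cm = 14.96 inches; × 7.429 = 111.14 → 111 rows.

Cast on 105 stitches; work 111 rows.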